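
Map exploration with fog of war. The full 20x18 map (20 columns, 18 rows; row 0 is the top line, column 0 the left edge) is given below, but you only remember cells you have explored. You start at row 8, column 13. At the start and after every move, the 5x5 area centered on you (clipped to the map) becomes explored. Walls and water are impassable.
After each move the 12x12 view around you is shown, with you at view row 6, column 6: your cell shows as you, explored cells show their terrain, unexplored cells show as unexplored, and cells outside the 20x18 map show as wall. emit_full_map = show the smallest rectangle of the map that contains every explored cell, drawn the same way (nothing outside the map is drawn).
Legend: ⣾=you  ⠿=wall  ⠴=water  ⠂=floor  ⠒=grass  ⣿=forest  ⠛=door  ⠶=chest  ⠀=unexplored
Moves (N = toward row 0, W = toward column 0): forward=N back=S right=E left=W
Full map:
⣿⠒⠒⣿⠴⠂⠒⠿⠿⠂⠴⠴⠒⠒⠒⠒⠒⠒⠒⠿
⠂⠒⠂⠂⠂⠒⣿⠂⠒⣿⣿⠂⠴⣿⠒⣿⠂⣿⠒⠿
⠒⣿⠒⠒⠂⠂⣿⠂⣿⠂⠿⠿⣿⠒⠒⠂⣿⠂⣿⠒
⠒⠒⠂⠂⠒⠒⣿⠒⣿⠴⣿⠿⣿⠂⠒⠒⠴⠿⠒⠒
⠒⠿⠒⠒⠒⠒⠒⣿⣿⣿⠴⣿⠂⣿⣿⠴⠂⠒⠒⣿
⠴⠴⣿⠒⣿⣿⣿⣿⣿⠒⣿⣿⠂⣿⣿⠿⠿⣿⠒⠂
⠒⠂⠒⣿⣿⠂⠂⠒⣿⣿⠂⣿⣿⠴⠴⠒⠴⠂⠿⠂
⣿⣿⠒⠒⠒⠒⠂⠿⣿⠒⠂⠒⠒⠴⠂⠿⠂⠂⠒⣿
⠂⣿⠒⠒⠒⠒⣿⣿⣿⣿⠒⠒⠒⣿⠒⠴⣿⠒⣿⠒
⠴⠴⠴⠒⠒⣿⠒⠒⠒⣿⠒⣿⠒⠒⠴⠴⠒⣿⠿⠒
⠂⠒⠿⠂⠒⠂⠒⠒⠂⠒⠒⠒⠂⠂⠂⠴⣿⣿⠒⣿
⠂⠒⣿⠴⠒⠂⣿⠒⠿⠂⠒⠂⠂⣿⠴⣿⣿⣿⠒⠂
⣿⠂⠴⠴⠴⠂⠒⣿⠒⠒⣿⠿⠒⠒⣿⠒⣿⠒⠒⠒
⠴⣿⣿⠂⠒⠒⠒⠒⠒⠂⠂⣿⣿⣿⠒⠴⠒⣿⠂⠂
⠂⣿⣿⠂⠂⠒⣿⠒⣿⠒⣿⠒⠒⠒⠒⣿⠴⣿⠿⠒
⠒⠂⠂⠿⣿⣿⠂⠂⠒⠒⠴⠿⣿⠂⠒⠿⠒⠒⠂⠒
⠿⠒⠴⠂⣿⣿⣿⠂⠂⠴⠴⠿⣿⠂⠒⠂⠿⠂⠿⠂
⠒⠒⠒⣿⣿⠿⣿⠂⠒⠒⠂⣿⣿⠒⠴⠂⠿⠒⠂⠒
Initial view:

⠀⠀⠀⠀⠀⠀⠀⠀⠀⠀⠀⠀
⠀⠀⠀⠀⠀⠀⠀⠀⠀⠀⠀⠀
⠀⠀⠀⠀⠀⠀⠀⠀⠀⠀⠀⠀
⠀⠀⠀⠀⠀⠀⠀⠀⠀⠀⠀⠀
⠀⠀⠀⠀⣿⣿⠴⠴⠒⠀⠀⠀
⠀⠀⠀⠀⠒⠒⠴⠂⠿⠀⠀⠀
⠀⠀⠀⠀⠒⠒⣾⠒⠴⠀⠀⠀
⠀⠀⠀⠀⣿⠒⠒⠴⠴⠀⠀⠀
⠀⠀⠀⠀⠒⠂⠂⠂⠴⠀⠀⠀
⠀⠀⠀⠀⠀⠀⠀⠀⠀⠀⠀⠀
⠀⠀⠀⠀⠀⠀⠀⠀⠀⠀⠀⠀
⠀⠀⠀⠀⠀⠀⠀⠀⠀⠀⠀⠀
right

⠀⠀⠀⠀⠀⠀⠀⠀⠀⠀⠀⠀
⠀⠀⠀⠀⠀⠀⠀⠀⠀⠀⠀⠀
⠀⠀⠀⠀⠀⠀⠀⠀⠀⠀⠀⠀
⠀⠀⠀⠀⠀⠀⠀⠀⠀⠀⠀⠀
⠀⠀⠀⣿⣿⠴⠴⠒⠴⠀⠀⠀
⠀⠀⠀⠒⠒⠴⠂⠿⠂⠀⠀⠀
⠀⠀⠀⠒⠒⣿⣾⠴⣿⠀⠀⠀
⠀⠀⠀⣿⠒⠒⠴⠴⠒⠀⠀⠀
⠀⠀⠀⠒⠂⠂⠂⠴⣿⠀⠀⠀
⠀⠀⠀⠀⠀⠀⠀⠀⠀⠀⠀⠀
⠀⠀⠀⠀⠀⠀⠀⠀⠀⠀⠀⠀
⠀⠀⠀⠀⠀⠀⠀⠀⠀⠀⠀⠀

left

⠀⠀⠀⠀⠀⠀⠀⠀⠀⠀⠀⠀
⠀⠀⠀⠀⠀⠀⠀⠀⠀⠀⠀⠀
⠀⠀⠀⠀⠀⠀⠀⠀⠀⠀⠀⠀
⠀⠀⠀⠀⠀⠀⠀⠀⠀⠀⠀⠀
⠀⠀⠀⠀⣿⣿⠴⠴⠒⠴⠀⠀
⠀⠀⠀⠀⠒⠒⠴⠂⠿⠂⠀⠀
⠀⠀⠀⠀⠒⠒⣾⠒⠴⣿⠀⠀
⠀⠀⠀⠀⣿⠒⠒⠴⠴⠒⠀⠀
⠀⠀⠀⠀⠒⠂⠂⠂⠴⣿⠀⠀
⠀⠀⠀⠀⠀⠀⠀⠀⠀⠀⠀⠀
⠀⠀⠀⠀⠀⠀⠀⠀⠀⠀⠀⠀
⠀⠀⠀⠀⠀⠀⠀⠀⠀⠀⠀⠀

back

⠀⠀⠀⠀⠀⠀⠀⠀⠀⠀⠀⠀
⠀⠀⠀⠀⠀⠀⠀⠀⠀⠀⠀⠀
⠀⠀⠀⠀⠀⠀⠀⠀⠀⠀⠀⠀
⠀⠀⠀⠀⣿⣿⠴⠴⠒⠴⠀⠀
⠀⠀⠀⠀⠒⠒⠴⠂⠿⠂⠀⠀
⠀⠀⠀⠀⠒⠒⣿⠒⠴⣿⠀⠀
⠀⠀⠀⠀⣿⠒⣾⠴⠴⠒⠀⠀
⠀⠀⠀⠀⠒⠂⠂⠂⠴⣿⠀⠀
⠀⠀⠀⠀⠂⠂⣿⠴⣿⠀⠀⠀
⠀⠀⠀⠀⠀⠀⠀⠀⠀⠀⠀⠀
⠀⠀⠀⠀⠀⠀⠀⠀⠀⠀⠀⠀
⠀⠀⠀⠀⠀⠀⠀⠀⠀⠀⠀⠀

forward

⠀⠀⠀⠀⠀⠀⠀⠀⠀⠀⠀⠀
⠀⠀⠀⠀⠀⠀⠀⠀⠀⠀⠀⠀
⠀⠀⠀⠀⠀⠀⠀⠀⠀⠀⠀⠀
⠀⠀⠀⠀⠀⠀⠀⠀⠀⠀⠀⠀
⠀⠀⠀⠀⣿⣿⠴⠴⠒⠴⠀⠀
⠀⠀⠀⠀⠒⠒⠴⠂⠿⠂⠀⠀
⠀⠀⠀⠀⠒⠒⣾⠒⠴⣿⠀⠀
⠀⠀⠀⠀⣿⠒⠒⠴⠴⠒⠀⠀
⠀⠀⠀⠀⠒⠂⠂⠂⠴⣿⠀⠀
⠀⠀⠀⠀⠂⠂⣿⠴⣿⠀⠀⠀
⠀⠀⠀⠀⠀⠀⠀⠀⠀⠀⠀⠀
⠀⠀⠀⠀⠀⠀⠀⠀⠀⠀⠀⠀

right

⠀⠀⠀⠀⠀⠀⠀⠀⠀⠀⠀⠀
⠀⠀⠀⠀⠀⠀⠀⠀⠀⠀⠀⠀
⠀⠀⠀⠀⠀⠀⠀⠀⠀⠀⠀⠀
⠀⠀⠀⠀⠀⠀⠀⠀⠀⠀⠀⠀
⠀⠀⠀⣿⣿⠴⠴⠒⠴⠀⠀⠀
⠀⠀⠀⠒⠒⠴⠂⠿⠂⠀⠀⠀
⠀⠀⠀⠒⠒⣿⣾⠴⣿⠀⠀⠀
⠀⠀⠀⣿⠒⠒⠴⠴⠒⠀⠀⠀
⠀⠀⠀⠒⠂⠂⠂⠴⣿⠀⠀⠀
⠀⠀⠀⠂⠂⣿⠴⣿⠀⠀⠀⠀
⠀⠀⠀⠀⠀⠀⠀⠀⠀⠀⠀⠀
⠀⠀⠀⠀⠀⠀⠀⠀⠀⠀⠀⠀

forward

⠀⠀⠀⠀⠀⠀⠀⠀⠀⠀⠀⠀
⠀⠀⠀⠀⠀⠀⠀⠀⠀⠀⠀⠀
⠀⠀⠀⠀⠀⠀⠀⠀⠀⠀⠀⠀
⠀⠀⠀⠀⠀⠀⠀⠀⠀⠀⠀⠀
⠀⠀⠀⠀⠂⣿⣿⠿⠿⠀⠀⠀
⠀⠀⠀⣿⣿⠴⠴⠒⠴⠀⠀⠀
⠀⠀⠀⠒⠒⠴⣾⠿⠂⠀⠀⠀
⠀⠀⠀⠒⠒⣿⠒⠴⣿⠀⠀⠀
⠀⠀⠀⣿⠒⠒⠴⠴⠒⠀⠀⠀
⠀⠀⠀⠒⠂⠂⠂⠴⣿⠀⠀⠀
⠀⠀⠀⠂⠂⣿⠴⣿⠀⠀⠀⠀
⠀⠀⠀⠀⠀⠀⠀⠀⠀⠀⠀⠀

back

⠀⠀⠀⠀⠀⠀⠀⠀⠀⠀⠀⠀
⠀⠀⠀⠀⠀⠀⠀⠀⠀⠀⠀⠀
⠀⠀⠀⠀⠀⠀⠀⠀⠀⠀⠀⠀
⠀⠀⠀⠀⠂⣿⣿⠿⠿⠀⠀⠀
⠀⠀⠀⣿⣿⠴⠴⠒⠴⠀⠀⠀
⠀⠀⠀⠒⠒⠴⠂⠿⠂⠀⠀⠀
⠀⠀⠀⠒⠒⣿⣾⠴⣿⠀⠀⠀
⠀⠀⠀⣿⠒⠒⠴⠴⠒⠀⠀⠀
⠀⠀⠀⠒⠂⠂⠂⠴⣿⠀⠀⠀
⠀⠀⠀⠂⠂⣿⠴⣿⠀⠀⠀⠀
⠀⠀⠀⠀⠀⠀⠀⠀⠀⠀⠀⠀
⠀⠀⠀⠀⠀⠀⠀⠀⠀⠀⠀⠀

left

⠀⠀⠀⠀⠀⠀⠀⠀⠀⠀⠀⠀
⠀⠀⠀⠀⠀⠀⠀⠀⠀⠀⠀⠀
⠀⠀⠀⠀⠀⠀⠀⠀⠀⠀⠀⠀
⠀⠀⠀⠀⠀⠂⣿⣿⠿⠿⠀⠀
⠀⠀⠀⠀⣿⣿⠴⠴⠒⠴⠀⠀
⠀⠀⠀⠀⠒⠒⠴⠂⠿⠂⠀⠀
⠀⠀⠀⠀⠒⠒⣾⠒⠴⣿⠀⠀
⠀⠀⠀⠀⣿⠒⠒⠴⠴⠒⠀⠀
⠀⠀⠀⠀⠒⠂⠂⠂⠴⣿⠀⠀
⠀⠀⠀⠀⠂⠂⣿⠴⣿⠀⠀⠀
⠀⠀⠀⠀⠀⠀⠀⠀⠀⠀⠀⠀
⠀⠀⠀⠀⠀⠀⠀⠀⠀⠀⠀⠀

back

⠀⠀⠀⠀⠀⠀⠀⠀⠀⠀⠀⠀
⠀⠀⠀⠀⠀⠀⠀⠀⠀⠀⠀⠀
⠀⠀⠀⠀⠀⠂⣿⣿⠿⠿⠀⠀
⠀⠀⠀⠀⣿⣿⠴⠴⠒⠴⠀⠀
⠀⠀⠀⠀⠒⠒⠴⠂⠿⠂⠀⠀
⠀⠀⠀⠀⠒⠒⣿⠒⠴⣿⠀⠀
⠀⠀⠀⠀⣿⠒⣾⠴⠴⠒⠀⠀
⠀⠀⠀⠀⠒⠂⠂⠂⠴⣿⠀⠀
⠀⠀⠀⠀⠂⠂⣿⠴⣿⠀⠀⠀
⠀⠀⠀⠀⠀⠀⠀⠀⠀⠀⠀⠀
⠀⠀⠀⠀⠀⠀⠀⠀⠀⠀⠀⠀
⠀⠀⠀⠀⠀⠀⠀⠀⠀⠀⠀⠀

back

⠀⠀⠀⠀⠀⠀⠀⠀⠀⠀⠀⠀
⠀⠀⠀⠀⠀⠂⣿⣿⠿⠿⠀⠀
⠀⠀⠀⠀⣿⣿⠴⠴⠒⠴⠀⠀
⠀⠀⠀⠀⠒⠒⠴⠂⠿⠂⠀⠀
⠀⠀⠀⠀⠒⠒⣿⠒⠴⣿⠀⠀
⠀⠀⠀⠀⣿⠒⠒⠴⠴⠒⠀⠀
⠀⠀⠀⠀⠒⠂⣾⠂⠴⣿⠀⠀
⠀⠀⠀⠀⠂⠂⣿⠴⣿⠀⠀⠀
⠀⠀⠀⠀⠿⠒⠒⣿⠒⠀⠀⠀
⠀⠀⠀⠀⠀⠀⠀⠀⠀⠀⠀⠀
⠀⠀⠀⠀⠀⠀⠀⠀⠀⠀⠀⠀
⠀⠀⠀⠀⠀⠀⠀⠀⠀⠀⠀⠀

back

⠀⠀⠀⠀⠀⠂⣿⣿⠿⠿⠀⠀
⠀⠀⠀⠀⣿⣿⠴⠴⠒⠴⠀⠀
⠀⠀⠀⠀⠒⠒⠴⠂⠿⠂⠀⠀
⠀⠀⠀⠀⠒⠒⣿⠒⠴⣿⠀⠀
⠀⠀⠀⠀⣿⠒⠒⠴⠴⠒⠀⠀
⠀⠀⠀⠀⠒⠂⠂⠂⠴⣿⠀⠀
⠀⠀⠀⠀⠂⠂⣾⠴⣿⠀⠀⠀
⠀⠀⠀⠀⠿⠒⠒⣿⠒⠀⠀⠀
⠀⠀⠀⠀⣿⣿⣿⠒⠴⠀⠀⠀
⠀⠀⠀⠀⠀⠀⠀⠀⠀⠀⠀⠀
⠀⠀⠀⠀⠀⠀⠀⠀⠀⠀⠀⠀
⠀⠀⠀⠀⠀⠀⠀⠀⠀⠀⠀⠀

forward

⠀⠀⠀⠀⠀⠀⠀⠀⠀⠀⠀⠀
⠀⠀⠀⠀⠀⠂⣿⣿⠿⠿⠀⠀
⠀⠀⠀⠀⣿⣿⠴⠴⠒⠴⠀⠀
⠀⠀⠀⠀⠒⠒⠴⠂⠿⠂⠀⠀
⠀⠀⠀⠀⠒⠒⣿⠒⠴⣿⠀⠀
⠀⠀⠀⠀⣿⠒⠒⠴⠴⠒⠀⠀
⠀⠀⠀⠀⠒⠂⣾⠂⠴⣿⠀⠀
⠀⠀⠀⠀⠂⠂⣿⠴⣿⠀⠀⠀
⠀⠀⠀⠀⠿⠒⠒⣿⠒⠀⠀⠀
⠀⠀⠀⠀⣿⣿⣿⠒⠴⠀⠀⠀
⠀⠀⠀⠀⠀⠀⠀⠀⠀⠀⠀⠀
⠀⠀⠀⠀⠀⠀⠀⠀⠀⠀⠀⠀

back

⠀⠀⠀⠀⠀⠂⣿⣿⠿⠿⠀⠀
⠀⠀⠀⠀⣿⣿⠴⠴⠒⠴⠀⠀
⠀⠀⠀⠀⠒⠒⠴⠂⠿⠂⠀⠀
⠀⠀⠀⠀⠒⠒⣿⠒⠴⣿⠀⠀
⠀⠀⠀⠀⣿⠒⠒⠴⠴⠒⠀⠀
⠀⠀⠀⠀⠒⠂⠂⠂⠴⣿⠀⠀
⠀⠀⠀⠀⠂⠂⣾⠴⣿⠀⠀⠀
⠀⠀⠀⠀⠿⠒⠒⣿⠒⠀⠀⠀
⠀⠀⠀⠀⣿⣿⣿⠒⠴⠀⠀⠀
⠀⠀⠀⠀⠀⠀⠀⠀⠀⠀⠀⠀
⠀⠀⠀⠀⠀⠀⠀⠀⠀⠀⠀⠀
⠀⠀⠀⠀⠀⠀⠀⠀⠀⠀⠀⠀

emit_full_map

⠀⠂⣿⣿⠿⠿
⣿⣿⠴⠴⠒⠴
⠒⠒⠴⠂⠿⠂
⠒⠒⣿⠒⠴⣿
⣿⠒⠒⠴⠴⠒
⠒⠂⠂⠂⠴⣿
⠂⠂⣾⠴⣿⠀
⠿⠒⠒⣿⠒⠀
⣿⣿⣿⠒⠴⠀

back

⠀⠀⠀⠀⣿⣿⠴⠴⠒⠴⠀⠀
⠀⠀⠀⠀⠒⠒⠴⠂⠿⠂⠀⠀
⠀⠀⠀⠀⠒⠒⣿⠒⠴⣿⠀⠀
⠀⠀⠀⠀⣿⠒⠒⠴⠴⠒⠀⠀
⠀⠀⠀⠀⠒⠂⠂⠂⠴⣿⠀⠀
⠀⠀⠀⠀⠂⠂⣿⠴⣿⠀⠀⠀
⠀⠀⠀⠀⠿⠒⣾⣿⠒⠀⠀⠀
⠀⠀⠀⠀⣿⣿⣿⠒⠴⠀⠀⠀
⠀⠀⠀⠀⠒⠒⠒⠒⣿⠀⠀⠀
⠀⠀⠀⠀⠀⠀⠀⠀⠀⠀⠀⠀
⠀⠀⠀⠀⠀⠀⠀⠀⠀⠀⠀⠀
⠀⠀⠀⠀⠀⠀⠀⠀⠀⠀⠀⠀

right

⠀⠀⠀⣿⣿⠴⠴⠒⠴⠀⠀⠀
⠀⠀⠀⠒⠒⠴⠂⠿⠂⠀⠀⠀
⠀⠀⠀⠒⠒⣿⠒⠴⣿⠀⠀⠀
⠀⠀⠀⣿⠒⠒⠴⠴⠒⠀⠀⠀
⠀⠀⠀⠒⠂⠂⠂⠴⣿⠀⠀⠀
⠀⠀⠀⠂⠂⣿⠴⣿⣿⠀⠀⠀
⠀⠀⠀⠿⠒⠒⣾⠒⣿⠀⠀⠀
⠀⠀⠀⣿⣿⣿⠒⠴⠒⠀⠀⠀
⠀⠀⠀⠒⠒⠒⠒⣿⠴⠀⠀⠀
⠀⠀⠀⠀⠀⠀⠀⠀⠀⠀⠀⠀
⠀⠀⠀⠀⠀⠀⠀⠀⠀⠀⠀⠀
⠀⠀⠀⠀⠀⠀⠀⠀⠀⠀⠀⠀

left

⠀⠀⠀⠀⣿⣿⠴⠴⠒⠴⠀⠀
⠀⠀⠀⠀⠒⠒⠴⠂⠿⠂⠀⠀
⠀⠀⠀⠀⠒⠒⣿⠒⠴⣿⠀⠀
⠀⠀⠀⠀⣿⠒⠒⠴⠴⠒⠀⠀
⠀⠀⠀⠀⠒⠂⠂⠂⠴⣿⠀⠀
⠀⠀⠀⠀⠂⠂⣿⠴⣿⣿⠀⠀
⠀⠀⠀⠀⠿⠒⣾⣿⠒⣿⠀⠀
⠀⠀⠀⠀⣿⣿⣿⠒⠴⠒⠀⠀
⠀⠀⠀⠀⠒⠒⠒⠒⣿⠴⠀⠀
⠀⠀⠀⠀⠀⠀⠀⠀⠀⠀⠀⠀
⠀⠀⠀⠀⠀⠀⠀⠀⠀⠀⠀⠀
⠀⠀⠀⠀⠀⠀⠀⠀⠀⠀⠀⠀

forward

⠀⠀⠀⠀⠀⠂⣿⣿⠿⠿⠀⠀
⠀⠀⠀⠀⣿⣿⠴⠴⠒⠴⠀⠀
⠀⠀⠀⠀⠒⠒⠴⠂⠿⠂⠀⠀
⠀⠀⠀⠀⠒⠒⣿⠒⠴⣿⠀⠀
⠀⠀⠀⠀⣿⠒⠒⠴⠴⠒⠀⠀
⠀⠀⠀⠀⠒⠂⠂⠂⠴⣿⠀⠀
⠀⠀⠀⠀⠂⠂⣾⠴⣿⣿⠀⠀
⠀⠀⠀⠀⠿⠒⠒⣿⠒⣿⠀⠀
⠀⠀⠀⠀⣿⣿⣿⠒⠴⠒⠀⠀
⠀⠀⠀⠀⠒⠒⠒⠒⣿⠴⠀⠀
⠀⠀⠀⠀⠀⠀⠀⠀⠀⠀⠀⠀
⠀⠀⠀⠀⠀⠀⠀⠀⠀⠀⠀⠀

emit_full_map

⠀⠂⣿⣿⠿⠿
⣿⣿⠴⠴⠒⠴
⠒⠒⠴⠂⠿⠂
⠒⠒⣿⠒⠴⣿
⣿⠒⠒⠴⠴⠒
⠒⠂⠂⠂⠴⣿
⠂⠂⣾⠴⣿⣿
⠿⠒⠒⣿⠒⣿
⣿⣿⣿⠒⠴⠒
⠒⠒⠒⠒⣿⠴

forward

⠀⠀⠀⠀⠀⠀⠀⠀⠀⠀⠀⠀
⠀⠀⠀⠀⠀⠂⣿⣿⠿⠿⠀⠀
⠀⠀⠀⠀⣿⣿⠴⠴⠒⠴⠀⠀
⠀⠀⠀⠀⠒⠒⠴⠂⠿⠂⠀⠀
⠀⠀⠀⠀⠒⠒⣿⠒⠴⣿⠀⠀
⠀⠀⠀⠀⣿⠒⠒⠴⠴⠒⠀⠀
⠀⠀⠀⠀⠒⠂⣾⠂⠴⣿⠀⠀
⠀⠀⠀⠀⠂⠂⣿⠴⣿⣿⠀⠀
⠀⠀⠀⠀⠿⠒⠒⣿⠒⣿⠀⠀
⠀⠀⠀⠀⣿⣿⣿⠒⠴⠒⠀⠀
⠀⠀⠀⠀⠒⠒⠒⠒⣿⠴⠀⠀
⠀⠀⠀⠀⠀⠀⠀⠀⠀⠀⠀⠀

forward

⠀⠀⠀⠀⠀⠀⠀⠀⠀⠀⠀⠀
⠀⠀⠀⠀⠀⠀⠀⠀⠀⠀⠀⠀
⠀⠀⠀⠀⠀⠂⣿⣿⠿⠿⠀⠀
⠀⠀⠀⠀⣿⣿⠴⠴⠒⠴⠀⠀
⠀⠀⠀⠀⠒⠒⠴⠂⠿⠂⠀⠀
⠀⠀⠀⠀⠒⠒⣿⠒⠴⣿⠀⠀
⠀⠀⠀⠀⣿⠒⣾⠴⠴⠒⠀⠀
⠀⠀⠀⠀⠒⠂⠂⠂⠴⣿⠀⠀
⠀⠀⠀⠀⠂⠂⣿⠴⣿⣿⠀⠀
⠀⠀⠀⠀⠿⠒⠒⣿⠒⣿⠀⠀
⠀⠀⠀⠀⣿⣿⣿⠒⠴⠒⠀⠀
⠀⠀⠀⠀⠒⠒⠒⠒⣿⠴⠀⠀

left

⠀⠀⠀⠀⠀⠀⠀⠀⠀⠀⠀⠀
⠀⠀⠀⠀⠀⠀⠀⠀⠀⠀⠀⠀
⠀⠀⠀⠀⠀⠀⠂⣿⣿⠿⠿⠀
⠀⠀⠀⠀⠀⣿⣿⠴⠴⠒⠴⠀
⠀⠀⠀⠀⠂⠒⠒⠴⠂⠿⠂⠀
⠀⠀⠀⠀⠒⠒⠒⣿⠒⠴⣿⠀
⠀⠀⠀⠀⠒⣿⣾⠒⠴⠴⠒⠀
⠀⠀⠀⠀⠒⠒⠂⠂⠂⠴⣿⠀
⠀⠀⠀⠀⠒⠂⠂⣿⠴⣿⣿⠀
⠀⠀⠀⠀⠀⠿⠒⠒⣿⠒⣿⠀
⠀⠀⠀⠀⠀⣿⣿⣿⠒⠴⠒⠀
⠀⠀⠀⠀⠀⠒⠒⠒⠒⣿⠴⠀

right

⠀⠀⠀⠀⠀⠀⠀⠀⠀⠀⠀⠀
⠀⠀⠀⠀⠀⠀⠀⠀⠀⠀⠀⠀
⠀⠀⠀⠀⠀⠂⣿⣿⠿⠿⠀⠀
⠀⠀⠀⠀⣿⣿⠴⠴⠒⠴⠀⠀
⠀⠀⠀⠂⠒⠒⠴⠂⠿⠂⠀⠀
⠀⠀⠀⠒⠒⠒⣿⠒⠴⣿⠀⠀
⠀⠀⠀⠒⣿⠒⣾⠴⠴⠒⠀⠀
⠀⠀⠀⠒⠒⠂⠂⠂⠴⣿⠀⠀
⠀⠀⠀⠒⠂⠂⣿⠴⣿⣿⠀⠀
⠀⠀⠀⠀⠿⠒⠒⣿⠒⣿⠀⠀
⠀⠀⠀⠀⣿⣿⣿⠒⠴⠒⠀⠀
⠀⠀⠀⠀⠒⠒⠒⠒⣿⠴⠀⠀

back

⠀⠀⠀⠀⠀⠀⠀⠀⠀⠀⠀⠀
⠀⠀⠀⠀⠀⠂⣿⣿⠿⠿⠀⠀
⠀⠀⠀⠀⣿⣿⠴⠴⠒⠴⠀⠀
⠀⠀⠀⠂⠒⠒⠴⠂⠿⠂⠀⠀
⠀⠀⠀⠒⠒⠒⣿⠒⠴⣿⠀⠀
⠀⠀⠀⠒⣿⠒⠒⠴⠴⠒⠀⠀
⠀⠀⠀⠒⠒⠂⣾⠂⠴⣿⠀⠀
⠀⠀⠀⠒⠂⠂⣿⠴⣿⣿⠀⠀
⠀⠀⠀⠀⠿⠒⠒⣿⠒⣿⠀⠀
⠀⠀⠀⠀⣿⣿⣿⠒⠴⠒⠀⠀
⠀⠀⠀⠀⠒⠒⠒⠒⣿⠴⠀⠀
⠀⠀⠀⠀⠀⠀⠀⠀⠀⠀⠀⠀

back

⠀⠀⠀⠀⠀⠂⣿⣿⠿⠿⠀⠀
⠀⠀⠀⠀⣿⣿⠴⠴⠒⠴⠀⠀
⠀⠀⠀⠂⠒⠒⠴⠂⠿⠂⠀⠀
⠀⠀⠀⠒⠒⠒⣿⠒⠴⣿⠀⠀
⠀⠀⠀⠒⣿⠒⠒⠴⠴⠒⠀⠀
⠀⠀⠀⠒⠒⠂⠂⠂⠴⣿⠀⠀
⠀⠀⠀⠒⠂⠂⣾⠴⣿⣿⠀⠀
⠀⠀⠀⠀⠿⠒⠒⣿⠒⣿⠀⠀
⠀⠀⠀⠀⣿⣿⣿⠒⠴⠒⠀⠀
⠀⠀⠀⠀⠒⠒⠒⠒⣿⠴⠀⠀
⠀⠀⠀⠀⠀⠀⠀⠀⠀⠀⠀⠀
⠀⠀⠀⠀⠀⠀⠀⠀⠀⠀⠀⠀

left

⠀⠀⠀⠀⠀⠀⠂⣿⣿⠿⠿⠀
⠀⠀⠀⠀⠀⣿⣿⠴⠴⠒⠴⠀
⠀⠀⠀⠀⠂⠒⠒⠴⠂⠿⠂⠀
⠀⠀⠀⠀⠒⠒⠒⣿⠒⠴⣿⠀
⠀⠀⠀⠀⠒⣿⠒⠒⠴⠴⠒⠀
⠀⠀⠀⠀⠒⠒⠂⠂⠂⠴⣿⠀
⠀⠀⠀⠀⠒⠂⣾⣿⠴⣿⣿⠀
⠀⠀⠀⠀⣿⠿⠒⠒⣿⠒⣿⠀
⠀⠀⠀⠀⠂⣿⣿⣿⠒⠴⠒⠀
⠀⠀⠀⠀⠀⠒⠒⠒⠒⣿⠴⠀
⠀⠀⠀⠀⠀⠀⠀⠀⠀⠀⠀⠀
⠀⠀⠀⠀⠀⠀⠀⠀⠀⠀⠀⠀

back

⠀⠀⠀⠀⠀⣿⣿⠴⠴⠒⠴⠀
⠀⠀⠀⠀⠂⠒⠒⠴⠂⠿⠂⠀
⠀⠀⠀⠀⠒⠒⠒⣿⠒⠴⣿⠀
⠀⠀⠀⠀⠒⣿⠒⠒⠴⠴⠒⠀
⠀⠀⠀⠀⠒⠒⠂⠂⠂⠴⣿⠀
⠀⠀⠀⠀⠒⠂⠂⣿⠴⣿⣿⠀
⠀⠀⠀⠀⣿⠿⣾⠒⣿⠒⣿⠀
⠀⠀⠀⠀⠂⣿⣿⣿⠒⠴⠒⠀
⠀⠀⠀⠀⣿⠒⠒⠒⠒⣿⠴⠀
⠀⠀⠀⠀⠀⠀⠀⠀⠀⠀⠀⠀
⠀⠀⠀⠀⠀⠀⠀⠀⠀⠀⠀⠀
⠀⠀⠀⠀⠀⠀⠀⠀⠀⠀⠀⠀

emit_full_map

⠀⠀⠂⣿⣿⠿⠿
⠀⣿⣿⠴⠴⠒⠴
⠂⠒⠒⠴⠂⠿⠂
⠒⠒⠒⣿⠒⠴⣿
⠒⣿⠒⠒⠴⠴⠒
⠒⠒⠂⠂⠂⠴⣿
⠒⠂⠂⣿⠴⣿⣿
⣿⠿⣾⠒⣿⠒⣿
⠂⣿⣿⣿⠒⠴⠒
⣿⠒⠒⠒⠒⣿⠴

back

⠀⠀⠀⠀⠂⠒⠒⠴⠂⠿⠂⠀
⠀⠀⠀⠀⠒⠒⠒⣿⠒⠴⣿⠀
⠀⠀⠀⠀⠒⣿⠒⠒⠴⠴⠒⠀
⠀⠀⠀⠀⠒⠒⠂⠂⠂⠴⣿⠀
⠀⠀⠀⠀⠒⠂⠂⣿⠴⣿⣿⠀
⠀⠀⠀⠀⣿⠿⠒⠒⣿⠒⣿⠀
⠀⠀⠀⠀⠂⣿⣾⣿⠒⠴⠒⠀
⠀⠀⠀⠀⣿⠒⠒⠒⠒⣿⠴⠀
⠀⠀⠀⠀⠴⠿⣿⠂⠒⠀⠀⠀
⠀⠀⠀⠀⠀⠀⠀⠀⠀⠀⠀⠀
⠀⠀⠀⠀⠀⠀⠀⠀⠀⠀⠀⠀
⠿⠿⠿⠿⠿⠿⠿⠿⠿⠿⠿⠿

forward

⠀⠀⠀⠀⠀⣿⣿⠴⠴⠒⠴⠀
⠀⠀⠀⠀⠂⠒⠒⠴⠂⠿⠂⠀
⠀⠀⠀⠀⠒⠒⠒⣿⠒⠴⣿⠀
⠀⠀⠀⠀⠒⣿⠒⠒⠴⠴⠒⠀
⠀⠀⠀⠀⠒⠒⠂⠂⠂⠴⣿⠀
⠀⠀⠀⠀⠒⠂⠂⣿⠴⣿⣿⠀
⠀⠀⠀⠀⣿⠿⣾⠒⣿⠒⣿⠀
⠀⠀⠀⠀⠂⣿⣿⣿⠒⠴⠒⠀
⠀⠀⠀⠀⣿⠒⠒⠒⠒⣿⠴⠀
⠀⠀⠀⠀⠴⠿⣿⠂⠒⠀⠀⠀
⠀⠀⠀⠀⠀⠀⠀⠀⠀⠀⠀⠀
⠀⠀⠀⠀⠀⠀⠀⠀⠀⠀⠀⠀

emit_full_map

⠀⠀⠂⣿⣿⠿⠿
⠀⣿⣿⠴⠴⠒⠴
⠂⠒⠒⠴⠂⠿⠂
⠒⠒⠒⣿⠒⠴⣿
⠒⣿⠒⠒⠴⠴⠒
⠒⠒⠂⠂⠂⠴⣿
⠒⠂⠂⣿⠴⣿⣿
⣿⠿⣾⠒⣿⠒⣿
⠂⣿⣿⣿⠒⠴⠒
⣿⠒⠒⠒⠒⣿⠴
⠴⠿⣿⠂⠒⠀⠀


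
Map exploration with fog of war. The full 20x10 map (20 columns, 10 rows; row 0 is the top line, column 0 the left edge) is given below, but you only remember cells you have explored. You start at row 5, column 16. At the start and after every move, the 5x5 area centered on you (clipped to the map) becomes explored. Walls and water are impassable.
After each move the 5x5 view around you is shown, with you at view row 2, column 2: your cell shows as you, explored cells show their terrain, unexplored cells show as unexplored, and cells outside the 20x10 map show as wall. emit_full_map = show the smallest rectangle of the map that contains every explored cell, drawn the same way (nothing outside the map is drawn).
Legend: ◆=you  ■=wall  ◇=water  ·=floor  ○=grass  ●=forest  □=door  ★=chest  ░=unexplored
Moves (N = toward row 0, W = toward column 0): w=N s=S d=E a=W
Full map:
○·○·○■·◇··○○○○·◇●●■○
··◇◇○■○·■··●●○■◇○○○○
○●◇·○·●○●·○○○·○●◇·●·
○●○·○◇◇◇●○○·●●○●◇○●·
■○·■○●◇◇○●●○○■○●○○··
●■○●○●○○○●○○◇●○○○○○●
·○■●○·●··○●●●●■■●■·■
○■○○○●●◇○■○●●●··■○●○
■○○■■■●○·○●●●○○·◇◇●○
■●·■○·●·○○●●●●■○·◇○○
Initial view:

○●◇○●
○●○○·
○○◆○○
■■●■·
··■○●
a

●○●◇○
■○●○○
●○◆○○
●■■●■
●··■○

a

●●○●◇
○■○●○
◇●◆○○
●●■■●
●●··■

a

·●●○●
○○■○●
○◇◆○○
●●●■■
●●●··

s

○○■○●
○◇●○○
●●◆■■
●●●··
●●○○·

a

●○○■○
○○◇●○
●●◆●■
○●●●·
●●●○○

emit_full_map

░·●●○●◇○●
●○○■○●○○·
○○◇●○○○○○
●●◆●■■●■·
○●●●··■○●
●●●○○·░░░

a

●●○○■
●○○◇●
○●◆●●
■○●●●
○●●●○

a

○●●○○
○●○○◇
·○◆●●
○■○●●
·○●●●

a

◇○●●○
○○●○○
··◆●●
◇○■○●
○·○●●

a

◇◇○●●
○○○●○
●·◆○●
●◇○■○
●○·○●

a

●◇◇○●
●○○○●
·●◆·○
●●◇○■
■●○·○

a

○●◇◇○
○●○○○
○·◆··
○●●◇○
■■●○·

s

○●○○○
○·●··
○●◆◇○
■■●○·
○·●·○

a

●○●○○
●○·●·
○○◆●◇
■■■●○
■○·●·

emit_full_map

░░░░░░░░·●●○●◇○●
░○●◇◇○●●○○■○●○○·
●○●○○○●○○◇●○○○○○
●○·●··○●●●●■■●■·
○○◆●◇○■○●●●··■○●
■■■●○·○●●●○○·░░░
■○·●·○░░░░░░░░░░

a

○●○●○
■●○·●
○○◆●●
○■■■●
·■○·●

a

■○●○●
○■●○·
■○◆○●
○○■■■
●·■○·

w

○·■○●
■○●○●
○■◆○·
■○○○●
○○■■■

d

·■○●◇
○●○●○
■●◆·●
○○○●●
○■■■●

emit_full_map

░░░░░░░░░░·●●○●◇○●
○·■○●◇◇○●●○○■○●○○·
■○●○●○○○●○○◇●○○○○○
○■●◆·●··○●●●●■■●■·
■○○○●●◇○■○●●●··■○●
○○■■■●○·○●●●○○·░░░
●·■○·●·○░░░░░░░░░░


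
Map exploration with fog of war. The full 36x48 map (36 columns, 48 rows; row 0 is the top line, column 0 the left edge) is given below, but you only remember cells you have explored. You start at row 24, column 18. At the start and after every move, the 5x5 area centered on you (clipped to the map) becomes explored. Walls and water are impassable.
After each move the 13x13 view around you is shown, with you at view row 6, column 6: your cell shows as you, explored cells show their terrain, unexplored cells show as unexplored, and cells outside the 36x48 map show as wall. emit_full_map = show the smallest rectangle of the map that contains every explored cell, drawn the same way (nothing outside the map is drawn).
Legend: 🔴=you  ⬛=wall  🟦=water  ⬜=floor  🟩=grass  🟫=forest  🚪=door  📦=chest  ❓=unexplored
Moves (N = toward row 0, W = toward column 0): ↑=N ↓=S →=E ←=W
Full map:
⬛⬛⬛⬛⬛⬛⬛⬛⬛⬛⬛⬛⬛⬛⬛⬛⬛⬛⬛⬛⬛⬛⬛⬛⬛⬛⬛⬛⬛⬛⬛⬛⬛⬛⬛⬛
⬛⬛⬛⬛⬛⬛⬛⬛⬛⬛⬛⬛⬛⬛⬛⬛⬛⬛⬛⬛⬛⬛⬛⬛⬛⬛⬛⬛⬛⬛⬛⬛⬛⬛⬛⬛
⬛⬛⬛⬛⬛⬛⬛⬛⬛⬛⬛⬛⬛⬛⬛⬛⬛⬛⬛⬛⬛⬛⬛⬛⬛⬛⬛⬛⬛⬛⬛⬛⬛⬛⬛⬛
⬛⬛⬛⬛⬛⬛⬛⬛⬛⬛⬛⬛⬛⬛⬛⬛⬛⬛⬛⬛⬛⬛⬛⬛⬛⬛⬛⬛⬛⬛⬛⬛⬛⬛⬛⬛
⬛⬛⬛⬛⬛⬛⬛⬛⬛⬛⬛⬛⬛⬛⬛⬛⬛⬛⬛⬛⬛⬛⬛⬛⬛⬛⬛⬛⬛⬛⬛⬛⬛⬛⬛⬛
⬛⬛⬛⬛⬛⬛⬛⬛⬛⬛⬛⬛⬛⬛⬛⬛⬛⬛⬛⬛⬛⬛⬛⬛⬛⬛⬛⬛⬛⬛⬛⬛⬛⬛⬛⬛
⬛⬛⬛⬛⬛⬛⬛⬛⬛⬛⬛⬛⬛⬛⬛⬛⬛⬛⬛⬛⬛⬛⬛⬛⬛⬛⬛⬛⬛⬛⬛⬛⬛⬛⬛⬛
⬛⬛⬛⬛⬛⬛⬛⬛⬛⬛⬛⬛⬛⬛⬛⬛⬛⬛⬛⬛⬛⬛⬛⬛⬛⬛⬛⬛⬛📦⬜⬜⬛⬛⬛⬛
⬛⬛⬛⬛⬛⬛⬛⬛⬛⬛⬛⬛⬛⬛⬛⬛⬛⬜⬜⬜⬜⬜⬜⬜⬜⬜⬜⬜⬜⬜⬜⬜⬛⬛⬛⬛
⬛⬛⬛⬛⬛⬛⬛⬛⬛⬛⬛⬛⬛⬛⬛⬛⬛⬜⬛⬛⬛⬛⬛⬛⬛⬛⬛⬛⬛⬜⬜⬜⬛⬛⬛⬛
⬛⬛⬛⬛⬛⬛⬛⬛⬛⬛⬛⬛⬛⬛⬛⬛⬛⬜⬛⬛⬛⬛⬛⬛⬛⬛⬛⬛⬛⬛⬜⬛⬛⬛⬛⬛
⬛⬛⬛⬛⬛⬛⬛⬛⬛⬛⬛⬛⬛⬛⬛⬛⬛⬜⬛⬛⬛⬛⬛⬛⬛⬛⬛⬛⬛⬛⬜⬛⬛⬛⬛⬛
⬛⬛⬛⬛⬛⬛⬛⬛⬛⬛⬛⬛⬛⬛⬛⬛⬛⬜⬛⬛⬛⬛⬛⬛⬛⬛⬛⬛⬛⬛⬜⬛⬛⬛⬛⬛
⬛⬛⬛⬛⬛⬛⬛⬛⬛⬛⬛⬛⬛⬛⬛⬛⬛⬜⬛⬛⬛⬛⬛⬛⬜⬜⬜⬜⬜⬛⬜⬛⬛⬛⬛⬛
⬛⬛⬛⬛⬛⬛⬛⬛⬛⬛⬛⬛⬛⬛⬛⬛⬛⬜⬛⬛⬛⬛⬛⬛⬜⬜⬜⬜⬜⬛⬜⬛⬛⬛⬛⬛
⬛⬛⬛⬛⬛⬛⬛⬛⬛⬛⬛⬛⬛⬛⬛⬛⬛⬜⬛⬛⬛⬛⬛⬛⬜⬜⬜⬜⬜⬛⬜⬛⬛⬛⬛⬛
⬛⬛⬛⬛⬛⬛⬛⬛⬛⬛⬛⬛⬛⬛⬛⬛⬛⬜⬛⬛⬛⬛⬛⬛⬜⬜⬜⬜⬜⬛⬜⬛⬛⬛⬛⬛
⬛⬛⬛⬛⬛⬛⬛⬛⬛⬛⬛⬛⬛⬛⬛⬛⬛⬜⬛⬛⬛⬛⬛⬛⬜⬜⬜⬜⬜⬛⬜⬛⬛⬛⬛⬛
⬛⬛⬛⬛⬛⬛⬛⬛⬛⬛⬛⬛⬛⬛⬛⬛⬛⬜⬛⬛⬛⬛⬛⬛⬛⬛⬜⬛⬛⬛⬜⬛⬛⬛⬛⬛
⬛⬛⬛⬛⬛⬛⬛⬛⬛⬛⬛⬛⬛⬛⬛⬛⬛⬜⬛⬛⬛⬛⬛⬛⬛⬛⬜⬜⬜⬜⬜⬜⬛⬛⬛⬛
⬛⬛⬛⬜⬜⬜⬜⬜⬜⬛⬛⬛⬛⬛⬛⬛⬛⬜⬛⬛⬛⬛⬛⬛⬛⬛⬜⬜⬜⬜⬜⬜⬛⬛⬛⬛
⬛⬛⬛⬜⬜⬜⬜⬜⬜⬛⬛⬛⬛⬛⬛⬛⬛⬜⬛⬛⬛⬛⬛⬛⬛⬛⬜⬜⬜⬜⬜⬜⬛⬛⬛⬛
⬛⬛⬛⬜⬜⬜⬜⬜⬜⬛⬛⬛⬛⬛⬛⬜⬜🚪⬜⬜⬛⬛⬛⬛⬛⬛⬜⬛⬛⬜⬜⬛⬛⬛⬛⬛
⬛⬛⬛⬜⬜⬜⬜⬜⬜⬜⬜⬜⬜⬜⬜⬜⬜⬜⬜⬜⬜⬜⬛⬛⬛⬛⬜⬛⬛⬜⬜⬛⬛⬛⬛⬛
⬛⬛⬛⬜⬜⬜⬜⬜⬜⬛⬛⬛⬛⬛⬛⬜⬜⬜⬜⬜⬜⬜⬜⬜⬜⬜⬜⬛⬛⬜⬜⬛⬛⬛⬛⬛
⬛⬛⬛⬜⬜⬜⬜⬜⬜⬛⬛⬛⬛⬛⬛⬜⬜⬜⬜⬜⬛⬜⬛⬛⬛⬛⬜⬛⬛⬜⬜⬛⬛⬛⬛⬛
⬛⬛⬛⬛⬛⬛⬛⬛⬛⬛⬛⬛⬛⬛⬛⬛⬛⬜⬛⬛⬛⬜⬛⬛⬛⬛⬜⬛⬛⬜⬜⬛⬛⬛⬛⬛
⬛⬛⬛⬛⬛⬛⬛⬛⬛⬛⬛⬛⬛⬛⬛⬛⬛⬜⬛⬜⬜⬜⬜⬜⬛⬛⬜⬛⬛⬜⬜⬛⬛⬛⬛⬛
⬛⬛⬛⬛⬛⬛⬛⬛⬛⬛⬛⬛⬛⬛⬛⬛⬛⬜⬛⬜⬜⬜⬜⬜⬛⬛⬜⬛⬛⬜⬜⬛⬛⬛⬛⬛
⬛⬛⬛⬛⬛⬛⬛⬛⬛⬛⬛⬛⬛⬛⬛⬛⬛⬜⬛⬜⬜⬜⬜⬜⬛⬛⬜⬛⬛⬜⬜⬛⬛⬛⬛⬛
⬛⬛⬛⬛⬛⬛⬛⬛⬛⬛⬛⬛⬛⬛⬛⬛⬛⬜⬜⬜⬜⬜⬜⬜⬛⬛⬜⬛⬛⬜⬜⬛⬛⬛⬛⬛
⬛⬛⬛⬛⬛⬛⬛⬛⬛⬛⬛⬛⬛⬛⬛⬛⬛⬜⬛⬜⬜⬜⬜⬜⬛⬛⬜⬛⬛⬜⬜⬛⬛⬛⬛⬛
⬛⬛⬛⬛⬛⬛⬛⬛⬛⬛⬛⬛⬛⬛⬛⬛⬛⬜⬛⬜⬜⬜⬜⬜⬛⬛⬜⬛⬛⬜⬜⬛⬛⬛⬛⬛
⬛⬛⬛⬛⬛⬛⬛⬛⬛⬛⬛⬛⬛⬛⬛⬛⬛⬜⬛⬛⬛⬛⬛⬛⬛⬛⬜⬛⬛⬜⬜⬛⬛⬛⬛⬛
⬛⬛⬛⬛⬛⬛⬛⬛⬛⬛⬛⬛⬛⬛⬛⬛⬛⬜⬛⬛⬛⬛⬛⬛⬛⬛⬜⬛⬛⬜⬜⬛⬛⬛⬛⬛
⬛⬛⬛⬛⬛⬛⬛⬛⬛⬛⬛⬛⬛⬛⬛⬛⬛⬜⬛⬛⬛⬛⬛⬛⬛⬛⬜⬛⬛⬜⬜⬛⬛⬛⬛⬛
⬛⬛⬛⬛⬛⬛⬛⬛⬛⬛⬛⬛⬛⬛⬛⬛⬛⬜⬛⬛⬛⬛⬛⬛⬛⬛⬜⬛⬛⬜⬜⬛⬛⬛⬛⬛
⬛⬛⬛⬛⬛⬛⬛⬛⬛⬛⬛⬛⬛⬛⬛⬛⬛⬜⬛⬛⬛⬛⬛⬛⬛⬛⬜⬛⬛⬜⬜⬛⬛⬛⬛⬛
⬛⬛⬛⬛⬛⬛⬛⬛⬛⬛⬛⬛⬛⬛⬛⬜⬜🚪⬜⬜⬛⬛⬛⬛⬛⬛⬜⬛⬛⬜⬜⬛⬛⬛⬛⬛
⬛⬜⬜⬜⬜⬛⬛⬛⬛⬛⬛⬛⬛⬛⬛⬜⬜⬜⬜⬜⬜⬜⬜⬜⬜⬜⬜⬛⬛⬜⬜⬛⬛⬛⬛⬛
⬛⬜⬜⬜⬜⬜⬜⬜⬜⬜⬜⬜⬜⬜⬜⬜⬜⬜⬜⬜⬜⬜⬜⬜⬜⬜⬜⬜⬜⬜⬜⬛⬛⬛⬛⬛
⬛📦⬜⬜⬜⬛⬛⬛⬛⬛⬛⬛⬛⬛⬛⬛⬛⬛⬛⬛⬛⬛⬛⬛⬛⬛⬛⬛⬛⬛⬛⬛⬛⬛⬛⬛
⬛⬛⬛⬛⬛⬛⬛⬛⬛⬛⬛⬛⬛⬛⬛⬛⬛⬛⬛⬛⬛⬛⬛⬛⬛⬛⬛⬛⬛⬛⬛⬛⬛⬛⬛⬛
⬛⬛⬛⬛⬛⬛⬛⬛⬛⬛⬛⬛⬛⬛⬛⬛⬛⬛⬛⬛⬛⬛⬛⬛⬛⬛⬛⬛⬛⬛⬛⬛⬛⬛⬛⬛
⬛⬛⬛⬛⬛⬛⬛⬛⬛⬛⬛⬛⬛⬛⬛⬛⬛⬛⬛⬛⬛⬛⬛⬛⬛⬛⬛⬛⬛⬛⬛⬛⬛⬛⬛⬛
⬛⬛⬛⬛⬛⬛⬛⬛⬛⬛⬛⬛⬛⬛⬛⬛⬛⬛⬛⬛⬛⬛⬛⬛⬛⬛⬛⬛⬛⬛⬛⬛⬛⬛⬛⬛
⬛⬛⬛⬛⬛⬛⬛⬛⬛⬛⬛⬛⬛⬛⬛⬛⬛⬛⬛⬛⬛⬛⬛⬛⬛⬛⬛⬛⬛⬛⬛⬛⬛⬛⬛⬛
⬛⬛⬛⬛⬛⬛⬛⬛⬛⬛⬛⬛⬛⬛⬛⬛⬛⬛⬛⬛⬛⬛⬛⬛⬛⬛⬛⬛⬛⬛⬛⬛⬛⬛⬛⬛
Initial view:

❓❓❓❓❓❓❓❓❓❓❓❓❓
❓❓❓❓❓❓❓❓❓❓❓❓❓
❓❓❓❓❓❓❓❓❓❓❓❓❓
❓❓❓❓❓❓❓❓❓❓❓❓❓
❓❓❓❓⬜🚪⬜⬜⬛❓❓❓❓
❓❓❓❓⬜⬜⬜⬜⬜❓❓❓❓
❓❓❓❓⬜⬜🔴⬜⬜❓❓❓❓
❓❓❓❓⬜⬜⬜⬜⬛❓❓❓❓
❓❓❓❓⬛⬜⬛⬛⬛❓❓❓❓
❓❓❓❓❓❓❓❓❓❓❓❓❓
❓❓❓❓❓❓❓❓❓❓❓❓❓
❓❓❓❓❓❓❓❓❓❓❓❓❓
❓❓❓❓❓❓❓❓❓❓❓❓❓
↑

❓❓❓❓❓❓❓❓❓❓❓❓❓
❓❓❓❓❓❓❓❓❓❓❓❓❓
❓❓❓❓❓❓❓❓❓❓❓❓❓
❓❓❓❓❓❓❓❓❓❓❓❓❓
❓❓❓❓⬛⬜⬛⬛⬛❓❓❓❓
❓❓❓❓⬜🚪⬜⬜⬛❓❓❓❓
❓❓❓❓⬜⬜🔴⬜⬜❓❓❓❓
❓❓❓❓⬜⬜⬜⬜⬜❓❓❓❓
❓❓❓❓⬜⬜⬜⬜⬛❓❓❓❓
❓❓❓❓⬛⬜⬛⬛⬛❓❓❓❓
❓❓❓❓❓❓❓❓❓❓❓❓❓
❓❓❓❓❓❓❓❓❓❓❓❓❓
❓❓❓❓❓❓❓❓❓❓❓❓❓

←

❓❓❓❓❓❓❓❓❓❓❓❓❓
❓❓❓❓❓❓❓❓❓❓❓❓❓
❓❓❓❓❓❓❓❓❓❓❓❓❓
❓❓❓❓❓❓❓❓❓❓❓❓❓
❓❓❓❓⬛⬛⬜⬛⬛⬛❓❓❓
❓❓❓❓⬜⬜🚪⬜⬜⬛❓❓❓
❓❓❓❓⬜⬜🔴⬜⬜⬜❓❓❓
❓❓❓❓⬜⬜⬜⬜⬜⬜❓❓❓
❓❓❓❓⬜⬜⬜⬜⬜⬛❓❓❓
❓❓❓❓❓⬛⬜⬛⬛⬛❓❓❓
❓❓❓❓❓❓❓❓❓❓❓❓❓
❓❓❓❓❓❓❓❓❓❓❓❓❓
❓❓❓❓❓❓❓❓❓❓❓❓❓

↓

❓❓❓❓❓❓❓❓❓❓❓❓❓
❓❓❓❓❓❓❓❓❓❓❓❓❓
❓❓❓❓❓❓❓❓❓❓❓❓❓
❓❓❓❓⬛⬛⬜⬛⬛⬛❓❓❓
❓❓❓❓⬜⬜🚪⬜⬜⬛❓❓❓
❓❓❓❓⬜⬜⬜⬜⬜⬜❓❓❓
❓❓❓❓⬜⬜🔴⬜⬜⬜❓❓❓
❓❓❓❓⬜⬜⬜⬜⬜⬛❓❓❓
❓❓❓❓⬛⬛⬜⬛⬛⬛❓❓❓
❓❓❓❓❓❓❓❓❓❓❓❓❓
❓❓❓❓❓❓❓❓❓❓❓❓❓
❓❓❓❓❓❓❓❓❓❓❓❓❓
❓❓❓❓❓❓❓❓❓❓❓❓❓

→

❓❓❓❓❓❓❓❓❓❓❓❓❓
❓❓❓❓❓❓❓❓❓❓❓❓❓
❓❓❓❓❓❓❓❓❓❓❓❓❓
❓❓❓⬛⬛⬜⬛⬛⬛❓❓❓❓
❓❓❓⬜⬜🚪⬜⬜⬛❓❓❓❓
❓❓❓⬜⬜⬜⬜⬜⬜❓❓❓❓
❓❓❓⬜⬜⬜🔴⬜⬜❓❓❓❓
❓❓❓⬜⬜⬜⬜⬜⬛❓❓❓❓
❓❓❓⬛⬛⬜⬛⬛⬛❓❓❓❓
❓❓❓❓❓❓❓❓❓❓❓❓❓
❓❓❓❓❓❓❓❓❓❓❓❓❓
❓❓❓❓❓❓❓❓❓❓❓❓❓
❓❓❓❓❓❓❓❓❓❓❓❓❓

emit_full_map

⬛⬛⬜⬛⬛⬛
⬜⬜🚪⬜⬜⬛
⬜⬜⬜⬜⬜⬜
⬜⬜⬜🔴⬜⬜
⬜⬜⬜⬜⬜⬛
⬛⬛⬜⬛⬛⬛

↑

❓❓❓❓❓❓❓❓❓❓❓❓❓
❓❓❓❓❓❓❓❓❓❓❓❓❓
❓❓❓❓❓❓❓❓❓❓❓❓❓
❓❓❓❓❓❓❓❓❓❓❓❓❓
❓❓❓⬛⬛⬜⬛⬛⬛❓❓❓❓
❓❓❓⬜⬜🚪⬜⬜⬛❓❓❓❓
❓❓❓⬜⬜⬜🔴⬜⬜❓❓❓❓
❓❓❓⬜⬜⬜⬜⬜⬜❓❓❓❓
❓❓❓⬜⬜⬜⬜⬜⬛❓❓❓❓
❓❓❓⬛⬛⬜⬛⬛⬛❓❓❓❓
❓❓❓❓❓❓❓❓❓❓❓❓❓
❓❓❓❓❓❓❓❓❓❓❓❓❓
❓❓❓❓❓❓❓❓❓❓❓❓❓

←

❓❓❓❓❓❓❓❓❓❓❓❓❓
❓❓❓❓❓❓❓❓❓❓❓❓❓
❓❓❓❓❓❓❓❓❓❓❓❓❓
❓❓❓❓❓❓❓❓❓❓❓❓❓
❓❓❓❓⬛⬛⬜⬛⬛⬛❓❓❓
❓❓❓❓⬜⬜🚪⬜⬜⬛❓❓❓
❓❓❓❓⬜⬜🔴⬜⬜⬜❓❓❓
❓❓❓❓⬜⬜⬜⬜⬜⬜❓❓❓
❓❓❓❓⬜⬜⬜⬜⬜⬛❓❓❓
❓❓❓❓⬛⬛⬜⬛⬛⬛❓❓❓
❓❓❓❓❓❓❓❓❓❓❓❓❓
❓❓❓❓❓❓❓❓❓❓❓❓❓
❓❓❓❓❓❓❓❓❓❓❓❓❓

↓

❓❓❓❓❓❓❓❓❓❓❓❓❓
❓❓❓❓❓❓❓❓❓❓❓❓❓
❓❓❓❓❓❓❓❓❓❓❓❓❓
❓❓❓❓⬛⬛⬜⬛⬛⬛❓❓❓
❓❓❓❓⬜⬜🚪⬜⬜⬛❓❓❓
❓❓❓❓⬜⬜⬜⬜⬜⬜❓❓❓
❓❓❓❓⬜⬜🔴⬜⬜⬜❓❓❓
❓❓❓❓⬜⬜⬜⬜⬜⬛❓❓❓
❓❓❓❓⬛⬛⬜⬛⬛⬛❓❓❓
❓❓❓❓❓❓❓❓❓❓❓❓❓
❓❓❓❓❓❓❓❓❓❓❓❓❓
❓❓❓❓❓❓❓❓❓❓❓❓❓
❓❓❓❓❓❓❓❓❓❓❓❓❓

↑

❓❓❓❓❓❓❓❓❓❓❓❓❓
❓❓❓❓❓❓❓❓❓❓❓❓❓
❓❓❓❓❓❓❓❓❓❓❓❓❓
❓❓❓❓❓❓❓❓❓❓❓❓❓
❓❓❓❓⬛⬛⬜⬛⬛⬛❓❓❓
❓❓❓❓⬜⬜🚪⬜⬜⬛❓❓❓
❓❓❓❓⬜⬜🔴⬜⬜⬜❓❓❓
❓❓❓❓⬜⬜⬜⬜⬜⬜❓❓❓
❓❓❓❓⬜⬜⬜⬜⬜⬛❓❓❓
❓❓❓❓⬛⬛⬜⬛⬛⬛❓❓❓
❓❓❓❓❓❓❓❓❓❓❓❓❓
❓❓❓❓❓❓❓❓❓❓❓❓❓
❓❓❓❓❓❓❓❓❓❓❓❓❓

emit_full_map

⬛⬛⬜⬛⬛⬛
⬜⬜🚪⬜⬜⬛
⬜⬜🔴⬜⬜⬜
⬜⬜⬜⬜⬜⬜
⬜⬜⬜⬜⬜⬛
⬛⬛⬜⬛⬛⬛

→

❓❓❓❓❓❓❓❓❓❓❓❓❓
❓❓❓❓❓❓❓❓❓❓❓❓❓
❓❓❓❓❓❓❓❓❓❓❓❓❓
❓❓❓❓❓❓❓❓❓❓❓❓❓
❓❓❓⬛⬛⬜⬛⬛⬛❓❓❓❓
❓❓❓⬜⬜🚪⬜⬜⬛❓❓❓❓
❓❓❓⬜⬜⬜🔴⬜⬜❓❓❓❓
❓❓❓⬜⬜⬜⬜⬜⬜❓❓❓❓
❓❓❓⬜⬜⬜⬜⬜⬛❓❓❓❓
❓❓❓⬛⬛⬜⬛⬛⬛❓❓❓❓
❓❓❓❓❓❓❓❓❓❓❓❓❓
❓❓❓❓❓❓❓❓❓❓❓❓❓
❓❓❓❓❓❓❓❓❓❓❓❓❓


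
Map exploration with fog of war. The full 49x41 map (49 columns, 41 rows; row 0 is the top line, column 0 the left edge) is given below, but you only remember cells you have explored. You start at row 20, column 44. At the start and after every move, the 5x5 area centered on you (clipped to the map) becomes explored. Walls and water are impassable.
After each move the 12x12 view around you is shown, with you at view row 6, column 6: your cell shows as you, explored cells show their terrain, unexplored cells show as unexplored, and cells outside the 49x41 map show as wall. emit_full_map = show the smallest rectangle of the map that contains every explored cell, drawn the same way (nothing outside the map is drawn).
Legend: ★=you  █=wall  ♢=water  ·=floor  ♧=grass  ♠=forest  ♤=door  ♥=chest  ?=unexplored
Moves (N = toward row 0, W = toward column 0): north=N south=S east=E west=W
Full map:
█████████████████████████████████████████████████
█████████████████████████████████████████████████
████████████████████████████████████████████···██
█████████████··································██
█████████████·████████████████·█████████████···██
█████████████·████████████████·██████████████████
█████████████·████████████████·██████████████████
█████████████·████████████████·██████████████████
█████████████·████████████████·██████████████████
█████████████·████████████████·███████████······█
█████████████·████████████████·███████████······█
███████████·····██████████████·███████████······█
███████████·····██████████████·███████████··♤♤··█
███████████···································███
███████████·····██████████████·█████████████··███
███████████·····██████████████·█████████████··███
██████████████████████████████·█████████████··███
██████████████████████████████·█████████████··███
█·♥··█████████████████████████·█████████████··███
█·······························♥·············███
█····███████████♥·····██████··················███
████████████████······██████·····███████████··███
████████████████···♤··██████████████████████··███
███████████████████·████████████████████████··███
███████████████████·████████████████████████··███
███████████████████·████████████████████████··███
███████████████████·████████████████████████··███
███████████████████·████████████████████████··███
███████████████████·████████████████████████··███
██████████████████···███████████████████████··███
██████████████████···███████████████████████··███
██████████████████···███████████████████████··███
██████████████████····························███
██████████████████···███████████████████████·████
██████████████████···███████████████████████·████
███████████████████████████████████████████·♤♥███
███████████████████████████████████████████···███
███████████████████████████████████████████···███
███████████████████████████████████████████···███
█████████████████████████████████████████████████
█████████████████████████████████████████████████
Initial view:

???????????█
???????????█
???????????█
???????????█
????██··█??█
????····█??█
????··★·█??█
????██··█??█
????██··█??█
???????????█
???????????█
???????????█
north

???????????█
???????????█
???????????█
???????????█
????██··█??█
????██··█??█
????··★·█??█
????····█??█
????██··█??█
????██··█??█
???????????█
???????????█

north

???????????█
???????????█
???????????█
???????????█
????██··█??█
????██··█??█
????██★·█??█
????····█??█
????····█??█
????██··█??█
????██··█??█
???????????█

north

???????????█
???????????█
???????????█
???????????█
????██··█??█
????██··█??█
????██★·█??█
????██··█??█
????····█??█
????····█??█
????██··█??█
????██··█??█

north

???????????█
???????????█
???????????█
???????????█
????██··█??█
????██··█??█
????██★·█??█
????██··█??█
????██··█??█
????····█??█
????····█??█
????██··█??█

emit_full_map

██··█
██··█
██★·█
██··█
██··█
····█
····█
██··█
██··█

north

???????????█
???????????█
???????????█
???????????█
????····█??█
????██··█??█
????██★·█??█
????██··█??█
????██··█??█
????██··█??█
????····█??█
????····█??█

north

???????????█
???????????█
???????????█
???????????█
????··♤♤·??█
????····█??█
????██★·█??█
????██··█??█
????██··█??█
????██··█??█
????██··█??█
????····█??█

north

???????????█
???????????█
???????????█
???????????█
????·····??█
????··♤♤·??█
????··★·█??█
????██··█??█
????██··█??█
????██··█??█
????██··█??█
????██··█??█

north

???????????█
???????????█
???????????█
???????????█
????·····??█
????·····??█
????··★♤·??█
????····█??█
????██··█??█
????██··█??█
????██··█??█
????██··█??█

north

???????????█
???????????█
???????????█
???????????█
????·····??█
????·····??█
????··★··??█
????··♤♤·??█
????····█??█
????██··█??█
????██··█??█
????██··█??█

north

???????????█
???????????█
???????????█
???????????█
????█████??█
????·····??█
????··★··??█
????·····??█
????··♤♤·??█
????····█??█
????██··█??█
????██··█??█

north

???????????█
???????????█
???????????█
???????????█
????█████??█
????█████??█
????··★··??█
????·····??█
????·····??█
????··♤♤·??█
????····█??█
????██··█??█

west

????????????
????????????
????????????
????????????
????██████??
????██████??
????█·★···??
????█·····??
????█·····??
?????··♤♤·??
?????····█??
?????██··█??

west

????????????
????????????
????????????
????????????
????███████?
????███████?
????██★····?
????██·····?
????██·····?
??????··♤♤·?
??????····█?
??????██··█?

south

????????????
????????????
????????????
????███████?
????███████?
????██·····?
????██★····?
????██·····?
????██··♤♤·?
??????····█?
??????██··█?
??????██··█?

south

????????????
????????????
????███████?
????███████?
????██·····?
????██·····?
????██★····?
????██··♤♤·?
????······█?
??????██··█?
??????██··█?
??????██··█?

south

????????????
????███████?
????███████?
????██·····?
????██·····?
????██·····?
????██★·♤♤·?
????······█?
????████··█?
??????██··█?
??????██··█?
??????██··█?

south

????███████?
????███████?
????██·····?
????██·····?
????██·····?
????██··♤♤·?
????··★···█?
????████··█?
????████··█?
??????██··█?
??????██··█?
??????██··█?

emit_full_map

███████
███████
██·····
██·····
██·····
██··♤♤·
··★···█
████··█
████··█
??██··█
??██··█
??██··█
??····█
??····█
??██··█
??██··█

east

???███████??
???███████??
???██·····??
???██·····??
???██·····??
???██··♤♤·??
???···★··█??
???████··█??
???████··█??
?????██··█??
?????██··█??
?????██··█??

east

??███████??█
??███████??█
??██·····??█
??██·····??█
??██·····??█
??██··♤♤·??█
??····★·█??█
??████··█??█
??████··█??█
????██··█??█
????██··█??█
????██··█??█

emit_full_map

███████
███████
██·····
██·····
██·····
██··♤♤·
····★·█
████··█
████··█
??██··█
??██··█
??██··█
??····█
??····█
??██··█
??██··█
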